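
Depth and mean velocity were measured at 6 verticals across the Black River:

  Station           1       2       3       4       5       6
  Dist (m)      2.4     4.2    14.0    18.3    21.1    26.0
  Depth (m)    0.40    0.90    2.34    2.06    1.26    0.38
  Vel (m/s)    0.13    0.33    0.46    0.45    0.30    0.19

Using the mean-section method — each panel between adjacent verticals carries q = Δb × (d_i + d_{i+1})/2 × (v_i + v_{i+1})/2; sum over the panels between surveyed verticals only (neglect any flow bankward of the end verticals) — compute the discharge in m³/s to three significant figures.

Panel 1-2: Δb = 1.8 m, d̄ = (0.40+0.90)/2 = 0.65, v̄ = (0.13+0.33)/2 = 0.23 → q = 1.8×0.65×0.23 = 0.2691 m³/s
Panel 2-3: Δb = 9.8 m, d̄ = (0.90+2.34)/2 = 1.62, v̄ = (0.33+0.46)/2 = 0.395 → q = 9.8×1.62×0.395 = 6.271 m³/s
Panel 3-4: Δb = 4.3 m, d̄ = (2.34+2.06)/2 = 2.2, v̄ = (0.46+0.45)/2 = 0.455 → q = 4.3×2.2×0.455 = 4.304 m³/s
Panel 4-5: Δb = 2.8 m, d̄ = (2.06+1.26)/2 = 1.66, v̄ = (0.45+0.30)/2 = 0.375 → q = 2.8×1.66×0.375 = 1.743 m³/s
Panel 5-6: Δb = 4.9 m, d̄ = (1.26+0.38)/2 = 0.82, v̄ = (0.30+0.19)/2 = 0.245 → q = 4.9×0.82×0.245 = 0.9844 m³/s
Q = Σ q = 13.57 m³/s

13.6 m³/s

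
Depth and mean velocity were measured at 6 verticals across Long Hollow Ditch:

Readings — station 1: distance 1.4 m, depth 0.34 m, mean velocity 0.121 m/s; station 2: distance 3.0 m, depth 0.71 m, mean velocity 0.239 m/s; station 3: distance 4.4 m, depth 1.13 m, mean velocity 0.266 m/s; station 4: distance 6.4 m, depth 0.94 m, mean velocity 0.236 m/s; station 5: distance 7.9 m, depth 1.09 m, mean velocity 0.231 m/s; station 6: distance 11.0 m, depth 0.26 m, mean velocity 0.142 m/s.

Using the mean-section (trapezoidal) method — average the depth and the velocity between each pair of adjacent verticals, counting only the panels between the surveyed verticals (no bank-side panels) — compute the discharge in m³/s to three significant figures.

1.74 m³/s

Panel 1-2: Δb = 1.6 m, d̄ = (0.34+0.71)/2 = 0.525, v̄ = (0.121+0.239)/2 = 0.18 → q = 1.6×0.525×0.18 = 0.1512 m³/s
Panel 2-3: Δb = 1.4 m, d̄ = (0.71+1.13)/2 = 0.92, v̄ = (0.239+0.266)/2 = 0.2525 → q = 1.4×0.92×0.2525 = 0.3252 m³/s
Panel 3-4: Δb = 2 m, d̄ = (1.13+0.94)/2 = 1.035, v̄ = (0.266+0.236)/2 = 0.251 → q = 2×1.035×0.251 = 0.5196 m³/s
Panel 4-5: Δb = 1.5 m, d̄ = (0.94+1.09)/2 = 1.015, v̄ = (0.236+0.231)/2 = 0.2335 → q = 1.5×1.015×0.2335 = 0.3555 m³/s
Panel 5-6: Δb = 3.1 m, d̄ = (1.09+0.26)/2 = 0.675, v̄ = (0.231+0.142)/2 = 0.1865 → q = 3.1×0.675×0.1865 = 0.3903 m³/s
Q = Σ q = 1.742 m³/s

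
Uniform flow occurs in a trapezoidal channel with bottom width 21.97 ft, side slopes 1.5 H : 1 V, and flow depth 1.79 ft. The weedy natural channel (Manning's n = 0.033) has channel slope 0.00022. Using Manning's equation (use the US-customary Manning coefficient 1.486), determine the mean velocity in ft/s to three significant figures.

A = (b + z·y)·y = (21.97 + 1.5×1.79)×1.79 = 44.13 ft²
P = b + 2y√(1+z²) = 21.97 + 2×1.79×√(1+1.5²) = 28.42 ft
R = A/P = 44.13/28.42 = 1.553 ft
Q = (1.486/n)·A·R^(2/3)·S^(1/2) = (1.486/0.033) × 44.13 × 1.553^(2/3) × 0.00022^(1/2) = 39.52 ft³/s
V = Q/A = 39.52/44.13 = 0.8956 ft/s

0.896 ft/s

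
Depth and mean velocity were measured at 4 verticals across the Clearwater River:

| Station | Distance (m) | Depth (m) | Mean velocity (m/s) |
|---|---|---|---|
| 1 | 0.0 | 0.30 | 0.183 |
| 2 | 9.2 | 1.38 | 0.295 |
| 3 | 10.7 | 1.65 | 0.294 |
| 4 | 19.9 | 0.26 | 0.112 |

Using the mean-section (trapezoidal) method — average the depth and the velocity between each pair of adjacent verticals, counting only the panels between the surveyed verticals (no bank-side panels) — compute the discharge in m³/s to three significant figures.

4.30 m³/s

Panel 1-2: Δb = 9.2 m, d̄ = (0.30+1.38)/2 = 0.84, v̄ = (0.183+0.295)/2 = 0.239 → q = 9.2×0.84×0.239 = 1.847 m³/s
Panel 2-3: Δb = 1.5 m, d̄ = (1.38+1.65)/2 = 1.515, v̄ = (0.295+0.294)/2 = 0.2945 → q = 1.5×1.515×0.2945 = 0.6693 m³/s
Panel 3-4: Δb = 9.2 m, d̄ = (1.65+0.26)/2 = 0.955, v̄ = (0.294+0.112)/2 = 0.203 → q = 9.2×0.955×0.203 = 1.784 m³/s
Q = Σ q = 4.300 m³/s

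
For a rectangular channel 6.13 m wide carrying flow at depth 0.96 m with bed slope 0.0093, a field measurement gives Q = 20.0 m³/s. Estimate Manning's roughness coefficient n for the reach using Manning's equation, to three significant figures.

0.0230

A = b·y = 6.13 × 0.96 = 5.885 m²
P = b + 2y = 6.13 + 2×0.96 = 8.050 m
R = A/P = 5.885/8.050 = 0.7310 m
n = (1/Q)·A·R^(2/3)·S^(1/2) = (1/20.0) × 5.885 × 0.8115 × 0.09644 = 0.02303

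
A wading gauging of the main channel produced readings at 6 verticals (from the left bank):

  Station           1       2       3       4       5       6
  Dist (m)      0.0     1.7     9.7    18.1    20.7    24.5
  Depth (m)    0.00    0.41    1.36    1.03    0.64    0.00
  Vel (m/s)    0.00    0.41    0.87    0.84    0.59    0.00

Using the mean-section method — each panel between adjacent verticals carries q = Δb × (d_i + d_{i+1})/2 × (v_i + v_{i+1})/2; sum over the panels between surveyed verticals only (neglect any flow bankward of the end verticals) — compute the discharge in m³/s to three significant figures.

Panel 1-2: Δb = 1.7 m, d̄ = (0.00+0.41)/2 = 0.205, v̄ = (0.00+0.41)/2 = 0.205 → q = 1.7×0.205×0.205 = 0.07144 m³/s
Panel 2-3: Δb = 8 m, d̄ = (0.41+1.36)/2 = 0.885, v̄ = (0.41+0.87)/2 = 0.64 → q = 8×0.885×0.64 = 4.531 m³/s
Panel 3-4: Δb = 8.4 m, d̄ = (1.36+1.03)/2 = 1.195, v̄ = (0.87+0.84)/2 = 0.855 → q = 8.4×1.195×0.855 = 8.582 m³/s
Panel 4-5: Δb = 2.6 m, d̄ = (1.03+0.64)/2 = 0.835, v̄ = (0.84+0.59)/2 = 0.715 → q = 2.6×0.835×0.715 = 1.552 m³/s
Panel 5-6: Δb = 3.8 m, d̄ = (0.64+0.00)/2 = 0.32, v̄ = (0.59+0.00)/2 = 0.295 → q = 3.8×0.32×0.295 = 0.3587 m³/s
Q = Σ q = 15.10 m³/s

15.1 m³/s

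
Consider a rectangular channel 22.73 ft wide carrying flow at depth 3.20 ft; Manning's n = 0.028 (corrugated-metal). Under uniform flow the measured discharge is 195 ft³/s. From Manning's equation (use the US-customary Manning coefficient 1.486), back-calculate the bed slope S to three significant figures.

A = b·y = 22.73 × 3.20 = 72.74 ft²
P = b + 2y = 22.73 + 2×3.20 = 29.13 ft
R = A/P = 72.74/29.13 = 2.497 ft
S = (Q·n / (1.486·A·R^(2/3)))² = (195×0.028 / (1.486×72.74×1.841))² = 0.0007533

0.000753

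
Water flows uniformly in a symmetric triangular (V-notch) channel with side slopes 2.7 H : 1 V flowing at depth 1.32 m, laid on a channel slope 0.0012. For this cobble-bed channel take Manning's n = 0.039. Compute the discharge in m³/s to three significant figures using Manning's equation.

A = z·y² = 2.7×1.32² = 4.704 m²
P = 2y√(1+z²) = 2×1.32×√(1+2.7²) = 7.601 m
R = A/P = 4.704/7.601 = 0.6189 m
Q = (1/n)·A·R^(2/3)·S^(1/2) = (1/0.039) × 4.704 × 0.6189^(2/3) × 0.0012^(1/2) = 3.035 m³/s

3.03 m³/s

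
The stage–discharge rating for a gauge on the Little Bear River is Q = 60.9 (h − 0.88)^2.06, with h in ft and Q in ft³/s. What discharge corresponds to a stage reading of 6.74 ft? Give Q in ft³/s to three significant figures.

2330 ft³/s

Q = 60.9 × (6.74 − 0.88)^2.06 = 60.9 × 5.86^2.06 = 2325 ft³/s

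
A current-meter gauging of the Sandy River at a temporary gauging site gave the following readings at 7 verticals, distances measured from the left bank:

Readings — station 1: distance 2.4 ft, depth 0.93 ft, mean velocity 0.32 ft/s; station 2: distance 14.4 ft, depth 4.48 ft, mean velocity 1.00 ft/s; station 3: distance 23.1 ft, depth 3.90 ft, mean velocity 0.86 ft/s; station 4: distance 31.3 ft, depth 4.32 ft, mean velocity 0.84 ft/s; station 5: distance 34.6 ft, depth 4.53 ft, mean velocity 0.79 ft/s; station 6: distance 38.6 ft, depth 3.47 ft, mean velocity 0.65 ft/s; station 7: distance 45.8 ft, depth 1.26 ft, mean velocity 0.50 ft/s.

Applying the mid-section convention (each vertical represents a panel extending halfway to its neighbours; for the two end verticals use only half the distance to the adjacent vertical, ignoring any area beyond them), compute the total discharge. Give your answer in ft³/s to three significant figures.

125 ft³/s

w_1 = (14.4 − 2.4)/2 = 6 ft; q_1 = 0.32 × 0.93 × 6 = 1.786 ft³/s
w_2 = (23.1 − 2.4)/2 = 10.35 ft; q_2 = 1.00 × 4.48 × 10.35 = 46.37 ft³/s
w_3 = (31.3 − 14.4)/2 = 8.45 ft; q_3 = 0.86 × 3.90 × 8.45 = 28.34 ft³/s
w_4 = (34.6 − 23.1)/2 = 5.75 ft; q_4 = 0.84 × 4.32 × 5.75 = 20.87 ft³/s
w_5 = (38.6 − 31.3)/2 = 3.65 ft; q_5 = 0.79 × 4.53 × 3.65 = 13.06 ft³/s
w_6 = (45.8 − 34.6)/2 = 5.6 ft; q_6 = 0.65 × 3.47 × 5.6 = 12.63 ft³/s
w_7 = (45.8 − 38.6)/2 = 3.6 ft; q_7 = 0.50 × 1.26 × 3.6 = 2.268 ft³/s
Q = Σ qᵢ = 125.3 ft³/s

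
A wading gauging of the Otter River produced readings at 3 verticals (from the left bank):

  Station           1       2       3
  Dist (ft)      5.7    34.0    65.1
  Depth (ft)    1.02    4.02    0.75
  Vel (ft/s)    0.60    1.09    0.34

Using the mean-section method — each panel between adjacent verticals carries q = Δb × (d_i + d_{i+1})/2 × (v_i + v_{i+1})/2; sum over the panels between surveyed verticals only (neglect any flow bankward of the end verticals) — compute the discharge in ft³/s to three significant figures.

113 ft³/s

Panel 1-2: Δb = 28.3 ft, d̄ = (1.02+4.02)/2 = 2.52, v̄ = (0.60+1.09)/2 = 0.845 → q = 28.3×2.52×0.845 = 60.26 ft³/s
Panel 2-3: Δb = 31.1 ft, d̄ = (4.02+0.75)/2 = 2.385, v̄ = (1.09+0.34)/2 = 0.715 → q = 31.1×2.385×0.715 = 53.03 ft³/s
Q = Σ q = 113.3 ft³/s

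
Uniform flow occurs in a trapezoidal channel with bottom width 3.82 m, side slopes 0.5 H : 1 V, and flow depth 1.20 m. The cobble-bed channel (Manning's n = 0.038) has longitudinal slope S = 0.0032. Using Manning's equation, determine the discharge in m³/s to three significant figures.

A = (b + z·y)·y = (3.82 + 0.5×1.20)×1.20 = 5.304 m²
P = b + 2y√(1+z²) = 3.82 + 2×1.20×√(1+0.5²) = 6.503 m
R = A/P = 5.304/6.503 = 0.8156 m
Q = (1/n)·A·R^(2/3)·S^(1/2) = (1/0.038) × 5.304 × 0.8156^(2/3) × 0.0032^(1/2) = 6.892 m³/s

6.89 m³/s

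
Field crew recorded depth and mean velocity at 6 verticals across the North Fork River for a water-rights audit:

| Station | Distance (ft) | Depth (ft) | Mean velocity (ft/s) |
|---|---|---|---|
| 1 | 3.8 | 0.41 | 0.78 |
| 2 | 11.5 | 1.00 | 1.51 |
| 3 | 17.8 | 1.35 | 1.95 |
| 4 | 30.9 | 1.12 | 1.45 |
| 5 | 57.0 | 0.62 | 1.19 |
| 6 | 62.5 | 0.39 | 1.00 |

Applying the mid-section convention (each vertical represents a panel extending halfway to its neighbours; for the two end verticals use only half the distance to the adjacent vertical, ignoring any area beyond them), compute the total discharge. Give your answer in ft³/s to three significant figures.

w_1 = (11.5 − 3.8)/2 = 3.85 ft; q_1 = 0.78 × 0.41 × 3.85 = 1.231 ft³/s
w_2 = (17.8 − 3.8)/2 = 7 ft; q_2 = 1.51 × 1.00 × 7 = 10.57 ft³/s
w_3 = (30.9 − 11.5)/2 = 9.7 ft; q_3 = 1.95 × 1.35 × 9.7 = 25.54 ft³/s
w_4 = (57.0 − 17.8)/2 = 19.6 ft; q_4 = 1.45 × 1.12 × 19.6 = 31.83 ft³/s
w_5 = (62.5 − 30.9)/2 = 15.8 ft; q_5 = 1.19 × 0.62 × 15.8 = 11.66 ft³/s
w_6 = (62.5 − 57.0)/2 = 2.75 ft; q_6 = 1.00 × 0.39 × 2.75 = 1.073 ft³/s
Q = Σ qᵢ = 81.90 ft³/s

81.9 ft³/s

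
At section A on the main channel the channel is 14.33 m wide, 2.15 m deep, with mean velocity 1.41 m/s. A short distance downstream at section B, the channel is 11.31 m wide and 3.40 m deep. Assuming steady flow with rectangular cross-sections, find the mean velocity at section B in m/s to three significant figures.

Q = A₁V₁ = (14.33×2.15) × 1.41 = 43.44 m³/s
A₂ = 11.31 × 3.40 = 38.45 m²
V₂ = Q/A₂ = 43.44/38.45 = 1.130 m/s

1.13 m/s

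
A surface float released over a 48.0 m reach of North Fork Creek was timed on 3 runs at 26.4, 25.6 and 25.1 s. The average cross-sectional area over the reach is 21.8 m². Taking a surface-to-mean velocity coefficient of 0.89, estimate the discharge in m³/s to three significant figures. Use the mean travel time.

t̄ = (26.4 + 25.6 + 25.1) / 3 = 25.7 s
v_surface = L / t̄ = 48.0 / 25.7 = 1.868 m/s
v_mean = 0.89 × 1.868 = 1.662 m/s
Q = A × v_mean = 21.8 × 1.662 = 36.24 m³/s

36.2 m³/s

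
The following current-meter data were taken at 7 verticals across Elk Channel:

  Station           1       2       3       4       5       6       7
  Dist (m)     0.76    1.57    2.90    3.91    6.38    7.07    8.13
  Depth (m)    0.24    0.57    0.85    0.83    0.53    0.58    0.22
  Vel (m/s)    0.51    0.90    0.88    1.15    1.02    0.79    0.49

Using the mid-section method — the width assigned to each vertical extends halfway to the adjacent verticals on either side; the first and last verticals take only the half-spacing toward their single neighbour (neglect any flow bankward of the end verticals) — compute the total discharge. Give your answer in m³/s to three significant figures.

4.45 m³/s

w_1 = (1.57 − 0.76)/2 = 0.405 m; q_1 = 0.51 × 0.24 × 0.405 = 0.04957 m³/s
w_2 = (2.90 − 0.76)/2 = 1.07 m; q_2 = 0.90 × 0.57 × 1.07 = 0.5489 m³/s
w_3 = (3.91 − 1.57)/2 = 1.17 m; q_3 = 0.88 × 0.85 × 1.17 = 0.8752 m³/s
w_4 = (6.38 − 2.90)/2 = 1.74 m; q_4 = 1.15 × 0.83 × 1.74 = 1.661 m³/s
w_5 = (7.07 − 3.91)/2 = 1.58 m; q_5 = 1.02 × 0.53 × 1.58 = 0.8541 m³/s
w_6 = (8.13 − 6.38)/2 = 0.875 m; q_6 = 0.79 × 0.58 × 0.875 = 0.4009 m³/s
w_7 = (8.13 − 7.07)/2 = 0.53 m; q_7 = 0.49 × 0.22 × 0.53 = 0.05713 m³/s
Q = Σ qᵢ = 4.447 m³/s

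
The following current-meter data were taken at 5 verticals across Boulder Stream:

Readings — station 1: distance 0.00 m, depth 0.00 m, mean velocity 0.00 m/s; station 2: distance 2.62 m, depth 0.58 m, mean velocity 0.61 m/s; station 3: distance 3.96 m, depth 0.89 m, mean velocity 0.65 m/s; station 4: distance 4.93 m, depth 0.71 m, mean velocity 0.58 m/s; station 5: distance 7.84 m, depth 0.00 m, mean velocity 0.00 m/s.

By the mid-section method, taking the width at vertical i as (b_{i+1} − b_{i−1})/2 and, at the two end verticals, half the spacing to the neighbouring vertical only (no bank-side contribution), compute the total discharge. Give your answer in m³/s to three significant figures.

2.17 m³/s

w_2 = (3.96 − 0.00)/2 = 1.98 m; q_2 = 0.61 × 0.58 × 1.98 = 0.7005 m³/s
w_3 = (4.93 − 2.62)/2 = 1.155 m; q_3 = 0.65 × 0.89 × 1.155 = 0.6682 m³/s
w_4 = (7.84 − 3.96)/2 = 1.94 m; q_4 = 0.58 × 0.71 × 1.94 = 0.7989 m³/s
Stations 1, 5 contribute zero (depth or velocity is 0).
Q = Σ qᵢ = 2.168 m³/s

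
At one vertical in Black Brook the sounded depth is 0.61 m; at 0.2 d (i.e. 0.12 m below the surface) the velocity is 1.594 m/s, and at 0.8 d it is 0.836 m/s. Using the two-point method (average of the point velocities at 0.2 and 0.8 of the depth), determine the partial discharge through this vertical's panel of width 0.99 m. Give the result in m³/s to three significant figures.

v̄ = (1.594 + 0.836) / 2 = 1.215 m/s
q = v̄ × d × w = 1.215 × 0.61 × 0.99 = 0.7337 m³/s

0.734 m³/s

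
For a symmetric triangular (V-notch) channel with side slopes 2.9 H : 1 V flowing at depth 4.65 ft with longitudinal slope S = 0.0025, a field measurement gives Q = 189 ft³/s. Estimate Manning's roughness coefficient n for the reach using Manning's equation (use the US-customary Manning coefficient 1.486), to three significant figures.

0.0417

A = z·y² = 2.9×4.65² = 62.71 ft²
P = 2y√(1+z²) = 2×4.65×√(1+2.9²) = 28.53 ft
R = A/P = 62.71/28.53 = 2.198 ft
n = (1.486/Q)·A·R^(2/3)·S^(1/2) = (1.486/189) × 62.71 × 1.691 × 0.05000 = 0.04167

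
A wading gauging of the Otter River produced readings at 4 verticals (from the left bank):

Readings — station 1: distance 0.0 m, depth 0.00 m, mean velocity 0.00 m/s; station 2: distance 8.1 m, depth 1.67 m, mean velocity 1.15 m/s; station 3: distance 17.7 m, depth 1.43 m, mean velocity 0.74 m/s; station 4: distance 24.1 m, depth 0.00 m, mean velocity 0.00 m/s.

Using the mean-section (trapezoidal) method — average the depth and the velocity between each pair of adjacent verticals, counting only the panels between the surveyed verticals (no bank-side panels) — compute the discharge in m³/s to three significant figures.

Panel 1-2: Δb = 8.1 m, d̄ = (0.00+1.67)/2 = 0.835, v̄ = (0.00+1.15)/2 = 0.575 → q = 8.1×0.835×0.575 = 3.889 m³/s
Panel 2-3: Δb = 9.6 m, d̄ = (1.67+1.43)/2 = 1.55, v̄ = (1.15+0.74)/2 = 0.945 → q = 9.6×1.55×0.945 = 14.06 m³/s
Panel 3-4: Δb = 6.4 m, d̄ = (1.43+0.00)/2 = 0.715, v̄ = (0.74+0.00)/2 = 0.37 → q = 6.4×0.715×0.37 = 1.693 m³/s
Q = Σ q = 19.64 m³/s

19.6 m³/s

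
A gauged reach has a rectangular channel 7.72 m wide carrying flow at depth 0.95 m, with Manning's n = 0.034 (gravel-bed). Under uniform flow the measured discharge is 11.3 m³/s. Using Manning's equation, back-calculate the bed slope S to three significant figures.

A = b·y = 7.72 × 0.95 = 7.334 m²
P = b + 2y = 7.72 + 2×0.95 = 9.620 m
R = A/P = 7.334/9.620 = 0.7624 m
S = (Q·n / (1·A·R^(2/3)))² = (11.3×0.034 / (1×7.334×0.8345))² = 0.003940

0.00394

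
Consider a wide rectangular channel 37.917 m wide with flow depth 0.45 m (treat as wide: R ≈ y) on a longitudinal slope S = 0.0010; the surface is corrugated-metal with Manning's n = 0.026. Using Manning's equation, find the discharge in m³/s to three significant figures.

12.2 m³/s

A = b·y = 37.917 × 0.45 = 17.06 m²
Wide channel: R ≈ y = 0.45 m
Q = (1/n)·A·R^(2/3)·S^(1/2) = (1/0.026) × 17.06 × 0.4500^(2/3) × 0.0010^(1/2) = 12.19 m³/s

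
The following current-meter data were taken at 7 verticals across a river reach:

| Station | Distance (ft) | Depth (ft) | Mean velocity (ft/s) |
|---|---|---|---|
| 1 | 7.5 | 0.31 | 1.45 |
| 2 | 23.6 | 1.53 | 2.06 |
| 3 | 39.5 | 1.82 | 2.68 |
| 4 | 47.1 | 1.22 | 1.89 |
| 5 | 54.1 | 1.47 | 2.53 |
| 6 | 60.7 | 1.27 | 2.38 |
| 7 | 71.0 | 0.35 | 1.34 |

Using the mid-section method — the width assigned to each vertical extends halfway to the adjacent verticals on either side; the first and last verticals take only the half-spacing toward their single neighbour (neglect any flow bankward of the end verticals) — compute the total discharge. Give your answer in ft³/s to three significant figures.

181 ft³/s

w_1 = (23.6 − 7.5)/2 = 8.05 ft; q_1 = 1.45 × 0.31 × 8.05 = 3.618 ft³/s
w_2 = (39.5 − 7.5)/2 = 16 ft; q_2 = 2.06 × 1.53 × 16 = 50.43 ft³/s
w_3 = (47.1 − 23.6)/2 = 11.75 ft; q_3 = 2.68 × 1.82 × 11.75 = 57.31 ft³/s
w_4 = (54.1 − 39.5)/2 = 7.3 ft; q_4 = 1.89 × 1.22 × 7.3 = 16.83 ft³/s
w_5 = (60.7 − 47.1)/2 = 6.8 ft; q_5 = 2.53 × 1.47 × 6.8 = 25.29 ft³/s
w_6 = (71.0 − 54.1)/2 = 8.45 ft; q_6 = 2.38 × 1.27 × 8.45 = 25.54 ft³/s
w_7 = (71.0 − 60.7)/2 = 5.15 ft; q_7 = 1.34 × 0.35 × 5.15 = 2.415 ft³/s
Q = Σ qᵢ = 181.4 ft³/s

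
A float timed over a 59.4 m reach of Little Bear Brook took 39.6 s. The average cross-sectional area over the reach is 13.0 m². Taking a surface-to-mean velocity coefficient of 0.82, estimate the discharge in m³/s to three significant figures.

v_surface = L / t̄ = 59.4 / 39.6 = 1.500 m/s
v_mean = 0.82 × 1.500 = 1.230 m/s
Q = A × v_mean = 13.0 × 1.230 = 15.99 m³/s

16.0 m³/s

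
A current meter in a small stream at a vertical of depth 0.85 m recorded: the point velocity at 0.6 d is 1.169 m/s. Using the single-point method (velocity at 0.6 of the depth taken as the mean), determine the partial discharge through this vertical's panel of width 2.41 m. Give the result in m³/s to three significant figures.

v̄ = v₀.₆ = 1.169 m/s
q = v̄ × d × w = 1.169 × 0.85 × 2.41 = 2.395 m³/s

2.39 m³/s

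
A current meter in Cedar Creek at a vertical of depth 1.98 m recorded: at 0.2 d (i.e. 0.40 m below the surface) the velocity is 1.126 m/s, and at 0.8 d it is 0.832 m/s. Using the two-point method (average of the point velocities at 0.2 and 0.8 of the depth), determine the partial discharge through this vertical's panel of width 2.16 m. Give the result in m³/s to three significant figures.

4.19 m³/s

v̄ = (1.126 + 0.832) / 2 = 0.9790 m/s
q = v̄ × d × w = 0.9790 × 1.98 × 2.16 = 4.187 m³/s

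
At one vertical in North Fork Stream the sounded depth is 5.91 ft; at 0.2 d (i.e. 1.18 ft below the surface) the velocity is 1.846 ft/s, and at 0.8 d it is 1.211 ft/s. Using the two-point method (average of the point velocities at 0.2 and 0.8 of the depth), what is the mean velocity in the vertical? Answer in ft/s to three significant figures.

v̄ = (1.846 + 1.211) / 2 = 1.529 ft/s

1.53 ft/s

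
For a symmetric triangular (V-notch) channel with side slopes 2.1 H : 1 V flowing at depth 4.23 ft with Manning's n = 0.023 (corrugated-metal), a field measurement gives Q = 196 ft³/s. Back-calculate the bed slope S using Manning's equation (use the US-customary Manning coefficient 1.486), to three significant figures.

A = z·y² = 2.1×4.23² = 37.58 ft²
P = 2y√(1+z²) = 2×4.23×√(1+2.1²) = 19.68 ft
R = A/P = 37.58/19.68 = 1.910 ft
S = (Q·n / (1.486·A·R^(2/3)))² = (196×0.023 / (1.486×37.58×1.539))² = 0.002751

0.00275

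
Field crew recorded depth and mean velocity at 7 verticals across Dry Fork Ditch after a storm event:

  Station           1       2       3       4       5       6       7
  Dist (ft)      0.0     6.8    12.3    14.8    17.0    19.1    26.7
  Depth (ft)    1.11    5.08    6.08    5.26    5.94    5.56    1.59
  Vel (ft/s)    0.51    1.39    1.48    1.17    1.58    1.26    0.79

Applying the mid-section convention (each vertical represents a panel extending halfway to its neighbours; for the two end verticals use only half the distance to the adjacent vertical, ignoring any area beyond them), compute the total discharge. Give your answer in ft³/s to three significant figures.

155 ft³/s

w_1 = (6.8 − 0.0)/2 = 3.4 ft; q_1 = 0.51 × 1.11 × 3.4 = 1.925 ft³/s
w_2 = (12.3 − 0.0)/2 = 6.15 ft; q_2 = 1.39 × 5.08 × 6.15 = 43.43 ft³/s
w_3 = (14.8 − 6.8)/2 = 4 ft; q_3 = 1.48 × 6.08 × 4 = 35.99 ft³/s
w_4 = (17.0 − 12.3)/2 = 2.35 ft; q_4 = 1.17 × 5.26 × 2.35 = 14.46 ft³/s
w_5 = (19.1 − 14.8)/2 = 2.15 ft; q_5 = 1.58 × 5.94 × 2.15 = 20.18 ft³/s
w_6 = (26.7 − 17.0)/2 = 4.85 ft; q_6 = 1.26 × 5.56 × 4.85 = 33.98 ft³/s
w_7 = (26.7 − 19.1)/2 = 3.8 ft; q_7 = 0.79 × 1.59 × 3.8 = 4.773 ft³/s
Q = Σ qᵢ = 154.7 ft³/s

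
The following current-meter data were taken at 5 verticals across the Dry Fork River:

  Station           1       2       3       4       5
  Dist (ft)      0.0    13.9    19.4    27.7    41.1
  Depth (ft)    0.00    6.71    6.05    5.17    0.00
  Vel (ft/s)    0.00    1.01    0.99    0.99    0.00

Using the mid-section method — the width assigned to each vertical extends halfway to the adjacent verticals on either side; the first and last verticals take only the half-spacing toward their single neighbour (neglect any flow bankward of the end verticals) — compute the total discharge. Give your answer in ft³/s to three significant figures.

w_2 = (19.4 − 0.0)/2 = 9.7 ft; q_2 = 1.01 × 6.71 × 9.7 = 65.74 ft³/s
w_3 = (27.7 − 13.9)/2 = 6.9 ft; q_3 = 0.99 × 6.05 × 6.9 = 41.33 ft³/s
w_4 = (41.1 − 19.4)/2 = 10.85 ft; q_4 = 0.99 × 5.17 × 10.85 = 55.53 ft³/s
Stations 1, 5 contribute zero (depth or velocity is 0).
Q = Σ qᵢ = 162.6 ft³/s

163 ft³/s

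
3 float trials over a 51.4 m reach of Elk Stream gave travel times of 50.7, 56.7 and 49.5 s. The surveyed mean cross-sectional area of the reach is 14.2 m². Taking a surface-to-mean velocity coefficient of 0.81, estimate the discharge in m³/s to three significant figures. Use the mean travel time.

t̄ = (50.7 + 56.7 + 49.5) / 3 = 52.3 s
v_surface = L / t̄ = 51.4 / 52.3 = 0.9828 m/s
v_mean = 0.81 × 0.9828 = 0.7961 m/s
Q = A × v_mean = 14.2 × 0.7961 = 11.30 m³/s

11.3 m³/s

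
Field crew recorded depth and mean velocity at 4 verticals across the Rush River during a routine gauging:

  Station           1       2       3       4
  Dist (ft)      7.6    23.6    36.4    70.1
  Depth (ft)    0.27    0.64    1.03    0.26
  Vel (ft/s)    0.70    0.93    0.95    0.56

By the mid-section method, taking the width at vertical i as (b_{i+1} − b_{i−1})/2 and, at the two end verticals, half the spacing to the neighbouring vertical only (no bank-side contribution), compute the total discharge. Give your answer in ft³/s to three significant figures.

35.3 ft³/s

w_1 = (23.6 − 7.6)/2 = 8 ft; q_1 = 0.70 × 0.27 × 8 = 1.512 ft³/s
w_2 = (36.4 − 7.6)/2 = 14.4 ft; q_2 = 0.93 × 0.64 × 14.4 = 8.571 ft³/s
w_3 = (70.1 − 23.6)/2 = 23.25 ft; q_3 = 0.95 × 1.03 × 23.25 = 22.75 ft³/s
w_4 = (70.1 − 36.4)/2 = 16.85 ft; q_4 = 0.56 × 0.26 × 16.85 = 2.453 ft³/s
Q = Σ qᵢ = 35.29 ft³/s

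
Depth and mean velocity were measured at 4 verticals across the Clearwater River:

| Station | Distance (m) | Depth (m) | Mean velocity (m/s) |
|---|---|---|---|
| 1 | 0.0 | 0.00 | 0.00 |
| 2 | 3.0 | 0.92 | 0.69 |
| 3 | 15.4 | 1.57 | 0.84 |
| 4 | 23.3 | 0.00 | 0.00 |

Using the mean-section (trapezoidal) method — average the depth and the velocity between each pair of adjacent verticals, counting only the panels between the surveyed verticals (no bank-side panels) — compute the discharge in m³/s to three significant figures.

14.9 m³/s

Panel 1-2: Δb = 3 m, d̄ = (0.00+0.92)/2 = 0.46, v̄ = (0.00+0.69)/2 = 0.345 → q = 3×0.46×0.345 = 0.4761 m³/s
Panel 2-3: Δb = 12.4 m, d̄ = (0.92+1.57)/2 = 1.245, v̄ = (0.69+0.84)/2 = 0.765 → q = 12.4×1.245×0.765 = 11.81 m³/s
Panel 3-4: Δb = 7.9 m, d̄ = (1.57+0.00)/2 = 0.785, v̄ = (0.84+0.00)/2 = 0.42 → q = 7.9×0.785×0.42 = 2.605 m³/s
Q = Σ q = 14.89 m³/s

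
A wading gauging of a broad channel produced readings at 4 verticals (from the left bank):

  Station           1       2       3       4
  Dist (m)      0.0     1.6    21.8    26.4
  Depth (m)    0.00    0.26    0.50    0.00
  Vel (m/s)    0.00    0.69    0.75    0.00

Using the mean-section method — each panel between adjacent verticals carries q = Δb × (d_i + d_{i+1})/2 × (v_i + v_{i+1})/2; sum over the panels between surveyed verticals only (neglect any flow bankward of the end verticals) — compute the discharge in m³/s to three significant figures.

Panel 1-2: Δb = 1.6 m, d̄ = (0.00+0.26)/2 = 0.13, v̄ = (0.00+0.69)/2 = 0.345 → q = 1.6×0.13×0.345 = 0.07176 m³/s
Panel 2-3: Δb = 20.2 m, d̄ = (0.26+0.50)/2 = 0.38, v̄ = (0.69+0.75)/2 = 0.72 → q = 20.2×0.38×0.72 = 5.527 m³/s
Panel 3-4: Δb = 4.6 m, d̄ = (0.50+0.00)/2 = 0.25, v̄ = (0.75+0.00)/2 = 0.375 → q = 4.6×0.25×0.375 = 0.4313 m³/s
Q = Σ q = 6.030 m³/s

6.03 m³/s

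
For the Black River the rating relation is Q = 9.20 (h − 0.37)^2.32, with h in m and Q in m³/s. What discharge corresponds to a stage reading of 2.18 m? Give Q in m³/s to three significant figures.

36.4 m³/s

Q = 9.20 × (2.18 − 0.37)^2.32 = 9.20 × 1.81^2.32 = 36.44 m³/s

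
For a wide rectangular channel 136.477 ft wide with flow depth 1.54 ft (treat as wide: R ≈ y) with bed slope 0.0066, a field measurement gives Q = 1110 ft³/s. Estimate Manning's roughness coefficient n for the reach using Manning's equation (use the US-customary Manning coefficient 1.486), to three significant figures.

A = b·y = 136.477 × 1.54 = 210.2 ft²
Wide channel: R ≈ y = 1.54 ft
n = (1.486/Q)·A·R^(2/3)·S^(1/2) = (1.486/1110) × 210.2 × 1.334 × 0.08124 = 0.03048

0.0305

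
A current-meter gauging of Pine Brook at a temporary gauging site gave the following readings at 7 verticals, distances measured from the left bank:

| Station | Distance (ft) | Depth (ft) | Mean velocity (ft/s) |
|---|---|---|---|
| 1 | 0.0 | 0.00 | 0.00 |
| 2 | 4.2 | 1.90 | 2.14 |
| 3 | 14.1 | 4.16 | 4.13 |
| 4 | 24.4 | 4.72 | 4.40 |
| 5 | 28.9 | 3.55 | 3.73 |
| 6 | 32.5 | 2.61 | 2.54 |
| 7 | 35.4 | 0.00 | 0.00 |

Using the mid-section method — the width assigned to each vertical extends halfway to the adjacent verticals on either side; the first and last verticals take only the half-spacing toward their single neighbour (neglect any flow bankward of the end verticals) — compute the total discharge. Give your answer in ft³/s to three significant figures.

w_2 = (14.1 − 0.0)/2 = 7.05 ft; q_2 = 2.14 × 1.90 × 7.05 = 28.67 ft³/s
w_3 = (24.4 − 4.2)/2 = 10.1 ft; q_3 = 4.13 × 4.16 × 10.1 = 173.5 ft³/s
w_4 = (28.9 − 14.1)/2 = 7.4 ft; q_4 = 4.40 × 4.72 × 7.4 = 153.7 ft³/s
w_5 = (32.5 − 24.4)/2 = 4.05 ft; q_5 = 3.73 × 3.55 × 4.05 = 53.63 ft³/s
w_6 = (35.4 − 28.9)/2 = 3.25 ft; q_6 = 2.54 × 2.61 × 3.25 = 21.55 ft³/s
Stations 1, 7 contribute zero (depth or velocity is 0).
Q = Σ qᵢ = 431.0 ft³/s

431 ft³/s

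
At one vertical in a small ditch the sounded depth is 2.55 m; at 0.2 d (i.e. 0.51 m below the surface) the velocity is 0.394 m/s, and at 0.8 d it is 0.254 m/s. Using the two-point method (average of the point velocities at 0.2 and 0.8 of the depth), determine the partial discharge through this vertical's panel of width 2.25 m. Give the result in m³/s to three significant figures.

v̄ = (0.394 + 0.254) / 2 = 0.3240 m/s
q = v̄ × d × w = 0.3240 × 2.55 × 2.25 = 1.859 m³/s

1.86 m³/s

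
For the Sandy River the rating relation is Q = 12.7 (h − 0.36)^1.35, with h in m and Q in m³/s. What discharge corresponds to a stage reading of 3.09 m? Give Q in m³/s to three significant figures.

49.3 m³/s

Q = 12.7 × (3.09 − 0.36)^1.35 = 12.7 × 2.73^1.35 = 49.27 m³/s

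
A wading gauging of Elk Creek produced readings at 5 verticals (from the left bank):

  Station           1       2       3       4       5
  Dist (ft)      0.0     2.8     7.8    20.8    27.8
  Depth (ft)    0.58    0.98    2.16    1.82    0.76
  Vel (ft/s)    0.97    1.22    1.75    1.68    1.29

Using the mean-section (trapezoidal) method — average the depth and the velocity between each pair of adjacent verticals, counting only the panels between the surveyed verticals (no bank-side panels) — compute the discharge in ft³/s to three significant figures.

Panel 1-2: Δb = 2.8 ft, d̄ = (0.58+0.98)/2 = 0.78, v̄ = (0.97+1.22)/2 = 1.095 → q = 2.8×0.78×1.095 = 2.391 ft³/s
Panel 2-3: Δb = 5 ft, d̄ = (0.98+2.16)/2 = 1.57, v̄ = (1.22+1.75)/2 = 1.485 → q = 5×1.57×1.485 = 11.66 ft³/s
Panel 3-4: Δb = 13 ft, d̄ = (2.16+1.82)/2 = 1.99, v̄ = (1.75+1.68)/2 = 1.715 → q = 13×1.99×1.715 = 44.37 ft³/s
Panel 4-5: Δb = 7 ft, d̄ = (1.82+0.76)/2 = 1.29, v̄ = (1.68+1.29)/2 = 1.485 → q = 7×1.29×1.485 = 13.41 ft³/s
Q = Σ q = 71.83 ft³/s

71.8 ft³/s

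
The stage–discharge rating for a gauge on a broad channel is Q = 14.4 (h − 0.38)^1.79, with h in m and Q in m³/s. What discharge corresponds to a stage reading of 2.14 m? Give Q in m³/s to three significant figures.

39.6 m³/s

Q = 14.4 × (2.14 − 0.38)^1.79 = 14.4 × 1.76^1.79 = 39.61 m³/s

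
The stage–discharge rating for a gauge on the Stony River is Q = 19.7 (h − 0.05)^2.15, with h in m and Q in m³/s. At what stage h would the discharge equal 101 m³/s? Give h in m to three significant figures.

2.19 m

h − h₀ = (Q/C)^(1/b) = (101/19.7)^(1/2.15) = 2.139 m
h = 0.05 + 2.139 = 2.189 m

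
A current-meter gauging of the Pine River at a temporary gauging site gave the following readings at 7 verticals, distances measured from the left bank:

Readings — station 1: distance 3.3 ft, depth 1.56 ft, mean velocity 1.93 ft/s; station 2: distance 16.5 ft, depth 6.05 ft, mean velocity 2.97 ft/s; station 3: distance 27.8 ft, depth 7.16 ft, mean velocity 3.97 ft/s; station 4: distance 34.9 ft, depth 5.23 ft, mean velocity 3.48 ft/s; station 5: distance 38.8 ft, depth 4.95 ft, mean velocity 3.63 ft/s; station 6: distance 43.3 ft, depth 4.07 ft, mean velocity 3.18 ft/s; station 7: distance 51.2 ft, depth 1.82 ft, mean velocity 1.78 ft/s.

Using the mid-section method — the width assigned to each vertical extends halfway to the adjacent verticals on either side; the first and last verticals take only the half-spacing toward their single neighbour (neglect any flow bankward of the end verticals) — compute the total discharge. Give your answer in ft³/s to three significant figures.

w_1 = (16.5 − 3.3)/2 = 6.6 ft; q_1 = 1.93 × 1.56 × 6.6 = 19.87 ft³/s
w_2 = (27.8 − 3.3)/2 = 12.25 ft; q_2 = 2.97 × 6.05 × 12.25 = 220.1 ft³/s
w_3 = (34.9 − 16.5)/2 = 9.2 ft; q_3 = 3.97 × 7.16 × 9.2 = 261.5 ft³/s
w_4 = (38.8 − 27.8)/2 = 5.5 ft; q_4 = 3.48 × 5.23 × 5.5 = 100.1 ft³/s
w_5 = (43.3 − 34.9)/2 = 4.2 ft; q_5 = 3.63 × 4.95 × 4.2 = 75.47 ft³/s
w_6 = (51.2 − 38.8)/2 = 6.2 ft; q_6 = 3.18 × 4.07 × 6.2 = 80.24 ft³/s
w_7 = (51.2 − 43.3)/2 = 3.95 ft; q_7 = 1.78 × 1.82 × 3.95 = 12.80 ft³/s
Q = Σ qᵢ = 770.1 ft³/s

770 ft³/s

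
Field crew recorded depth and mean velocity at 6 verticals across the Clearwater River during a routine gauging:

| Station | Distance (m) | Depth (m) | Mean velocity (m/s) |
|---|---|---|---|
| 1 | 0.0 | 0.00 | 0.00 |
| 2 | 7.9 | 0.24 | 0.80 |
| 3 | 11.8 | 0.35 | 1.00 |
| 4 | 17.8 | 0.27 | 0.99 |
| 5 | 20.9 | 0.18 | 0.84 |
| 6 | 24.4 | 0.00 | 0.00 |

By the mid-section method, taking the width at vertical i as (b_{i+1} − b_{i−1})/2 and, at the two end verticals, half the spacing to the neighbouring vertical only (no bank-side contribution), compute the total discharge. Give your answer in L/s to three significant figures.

w_2 = (11.8 − 0.0)/2 = 5.9 m; q_2 = 0.80 × 0.24 × 5.9 = 1.133 m³/s
w_3 = (17.8 − 7.9)/2 = 4.95 m; q_3 = 1.00 × 0.35 × 4.95 = 1.733 m³/s
w_4 = (20.9 − 11.8)/2 = 4.55 m; q_4 = 0.99 × 0.27 × 4.55 = 1.216 m³/s
w_5 = (24.4 − 17.8)/2 = 3.3 m; q_5 = 0.84 × 0.18 × 3.3 = 0.4990 m³/s
Stations 1, 6 contribute zero (depth or velocity is 0).
Q = Σ qᵢ = 4.580 m³/s
= 4.580 × 1000 = 4580 L/s

4580 L/s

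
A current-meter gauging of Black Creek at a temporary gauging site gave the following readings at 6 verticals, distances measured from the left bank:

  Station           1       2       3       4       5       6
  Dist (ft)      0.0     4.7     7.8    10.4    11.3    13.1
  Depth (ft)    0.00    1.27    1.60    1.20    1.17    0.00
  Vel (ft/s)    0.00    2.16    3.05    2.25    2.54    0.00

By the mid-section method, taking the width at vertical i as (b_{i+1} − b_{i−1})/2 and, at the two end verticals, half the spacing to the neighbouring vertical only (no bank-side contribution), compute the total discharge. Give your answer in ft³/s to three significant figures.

w_2 = (7.8 − 0.0)/2 = 3.9 ft; q_2 = 2.16 × 1.27 × 3.9 = 10.70 ft³/s
w_3 = (10.4 − 4.7)/2 = 2.85 ft; q_3 = 3.05 × 1.60 × 2.85 = 13.91 ft³/s
w_4 = (11.3 − 7.8)/2 = 1.75 ft; q_4 = 2.25 × 1.20 × 1.75 = 4.725 ft³/s
w_5 = (13.1 − 10.4)/2 = 1.35 ft; q_5 = 2.54 × 1.17 × 1.35 = 4.012 ft³/s
Stations 1, 6 contribute zero (depth or velocity is 0).
Q = Σ qᵢ = 33.34 ft³/s

33.3 ft³/s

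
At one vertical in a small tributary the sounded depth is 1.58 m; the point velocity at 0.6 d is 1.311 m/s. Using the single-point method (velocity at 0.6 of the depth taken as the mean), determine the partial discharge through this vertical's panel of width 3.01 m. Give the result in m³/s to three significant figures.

v̄ = v₀.₆ = 1.311 m/s
q = v̄ × d × w = 1.311 × 1.58 × 3.01 = 6.235 m³/s

6.23 m³/s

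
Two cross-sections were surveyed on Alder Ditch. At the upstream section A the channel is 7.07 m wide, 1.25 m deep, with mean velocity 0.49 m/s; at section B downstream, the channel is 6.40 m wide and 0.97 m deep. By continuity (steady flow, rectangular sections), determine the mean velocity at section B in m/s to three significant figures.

Q = A₁V₁ = (7.07×1.25) × 0.49 = 4.330 m³/s
A₂ = 6.40 × 0.97 = 6.208 m²
V₂ = Q/A₂ = 4.330/6.208 = 0.6975 m/s

0.698 m/s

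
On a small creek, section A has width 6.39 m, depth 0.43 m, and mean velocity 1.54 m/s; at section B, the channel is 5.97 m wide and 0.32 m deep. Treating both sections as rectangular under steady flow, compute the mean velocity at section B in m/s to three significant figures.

Q = A₁V₁ = (6.39×0.43) × 1.54 = 4.231 m³/s
A₂ = 5.97 × 0.32 = 1.910 m²
V₂ = Q/A₂ = 4.231/1.910 = 2.215 m/s

2.21 m/s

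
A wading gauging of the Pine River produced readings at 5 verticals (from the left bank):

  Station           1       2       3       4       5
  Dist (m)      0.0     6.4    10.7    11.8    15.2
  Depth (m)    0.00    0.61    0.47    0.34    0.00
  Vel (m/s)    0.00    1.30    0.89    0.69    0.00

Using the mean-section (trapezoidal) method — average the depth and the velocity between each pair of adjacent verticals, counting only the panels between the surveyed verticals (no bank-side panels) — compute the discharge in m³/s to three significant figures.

Panel 1-2: Δb = 6.4 m, d̄ = (0.00+0.61)/2 = 0.305, v̄ = (0.00+1.30)/2 = 0.65 → q = 6.4×0.305×0.65 = 1.269 m³/s
Panel 2-3: Δb = 4.3 m, d̄ = (0.61+0.47)/2 = 0.54, v̄ = (1.30+0.89)/2 = 1.095 → q = 4.3×0.54×1.095 = 2.543 m³/s
Panel 3-4: Δb = 1.1 m, d̄ = (0.47+0.34)/2 = 0.405, v̄ = (0.89+0.69)/2 = 0.79 → q = 1.1×0.405×0.79 = 0.3519 m³/s
Panel 4-5: Δb = 3.4 m, d̄ = (0.34+0.00)/2 = 0.17, v̄ = (0.69+0.00)/2 = 0.345 → q = 3.4×0.17×0.345 = 0.1994 m³/s
Q = Σ q = 4.363 m³/s

4.36 m³/s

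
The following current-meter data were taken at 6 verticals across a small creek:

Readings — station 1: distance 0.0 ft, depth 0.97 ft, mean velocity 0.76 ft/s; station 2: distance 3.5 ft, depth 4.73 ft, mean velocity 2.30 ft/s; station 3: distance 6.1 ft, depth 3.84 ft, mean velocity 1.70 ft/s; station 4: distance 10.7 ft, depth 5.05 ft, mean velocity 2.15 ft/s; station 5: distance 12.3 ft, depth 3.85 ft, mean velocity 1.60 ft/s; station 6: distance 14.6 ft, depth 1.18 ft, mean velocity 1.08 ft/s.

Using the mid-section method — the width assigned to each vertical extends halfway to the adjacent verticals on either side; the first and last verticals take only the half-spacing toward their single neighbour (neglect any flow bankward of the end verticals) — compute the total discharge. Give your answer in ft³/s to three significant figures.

w_1 = (3.5 − 0.0)/2 = 1.75 ft; q_1 = 0.76 × 0.97 × 1.75 = 1.290 ft³/s
w_2 = (6.1 − 0.0)/2 = 3.05 ft; q_2 = 2.30 × 4.73 × 3.05 = 33.18 ft³/s
w_3 = (10.7 − 3.5)/2 = 3.6 ft; q_3 = 1.70 × 3.84 × 3.6 = 23.50 ft³/s
w_4 = (12.3 − 6.1)/2 = 3.1 ft; q_4 = 2.15 × 5.05 × 3.1 = 33.66 ft³/s
w_5 = (14.6 − 10.7)/2 = 1.95 ft; q_5 = 1.60 × 3.85 × 1.95 = 12.01 ft³/s
w_6 = (14.6 − 12.3)/2 = 1.15 ft; q_6 = 1.08 × 1.18 × 1.15 = 1.466 ft³/s
Q = Σ qᵢ = 105.1 ft³/s

105 ft³/s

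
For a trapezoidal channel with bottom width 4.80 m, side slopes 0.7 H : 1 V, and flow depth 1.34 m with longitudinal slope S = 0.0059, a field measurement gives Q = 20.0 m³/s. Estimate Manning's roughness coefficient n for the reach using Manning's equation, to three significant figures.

A = (b + z·y)·y = (4.80 + 0.7×1.34)×1.34 = 7.689 m²
P = b + 2y√(1+z²) = 4.80 + 2×1.34×√(1+0.7²) = 8.071 m
R = A/P = 7.689/8.071 = 0.9526 m
n = (1/Q)·A·R^(2/3)·S^(1/2) = (1/20.0) × 7.689 × 0.9682 × 0.07681 = 0.02859

0.0286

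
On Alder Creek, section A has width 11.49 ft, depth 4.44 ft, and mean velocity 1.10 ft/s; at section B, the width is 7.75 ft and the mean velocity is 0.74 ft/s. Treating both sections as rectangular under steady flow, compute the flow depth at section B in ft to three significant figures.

Q = A₁V₁ = (11.49×4.44) × 1.10 = 56.12 ft³/s
d₂ = Q/(b₂ V₂) = 56.12/(7.75×0.74) = 9.785 ft

9.79 ft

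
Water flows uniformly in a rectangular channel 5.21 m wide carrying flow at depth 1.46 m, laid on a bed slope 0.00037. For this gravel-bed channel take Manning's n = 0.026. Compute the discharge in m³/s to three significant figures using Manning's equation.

5.38 m³/s

A = b·y = 5.21 × 1.46 = 7.607 m²
P = b + 2y = 5.21 + 2×1.46 = 8.130 m
R = A/P = 7.607/8.130 = 0.9356 m
Q = (1/n)·A·R^(2/3)·S^(1/2) = (1/0.026) × 7.607 × 0.9356^(2/3) × 0.00037^(1/2) = 5.383 m³/s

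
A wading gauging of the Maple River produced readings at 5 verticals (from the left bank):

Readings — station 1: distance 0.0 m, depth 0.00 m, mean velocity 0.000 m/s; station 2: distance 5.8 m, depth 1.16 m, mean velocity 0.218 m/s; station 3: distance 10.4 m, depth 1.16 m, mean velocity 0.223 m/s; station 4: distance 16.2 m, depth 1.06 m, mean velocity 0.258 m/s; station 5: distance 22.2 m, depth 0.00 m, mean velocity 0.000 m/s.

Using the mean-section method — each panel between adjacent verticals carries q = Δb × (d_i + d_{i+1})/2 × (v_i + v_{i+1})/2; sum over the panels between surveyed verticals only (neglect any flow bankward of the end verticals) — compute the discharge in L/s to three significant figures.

Panel 1-2: Δb = 5.8 m, d̄ = (0.00+1.16)/2 = 0.58, v̄ = (0.000+0.218)/2 = 0.109 → q = 5.8×0.58×0.109 = 0.3667 m³/s
Panel 2-3: Δb = 4.6 m, d̄ = (1.16+1.16)/2 = 1.16, v̄ = (0.218+0.223)/2 = 0.2205 → q = 4.6×1.16×0.2205 = 1.177 m³/s
Panel 3-4: Δb = 5.8 m, d̄ = (1.16+1.06)/2 = 1.11, v̄ = (0.223+0.258)/2 = 0.2405 → q = 5.8×1.11×0.2405 = 1.548 m³/s
Panel 4-5: Δb = 6 m, d̄ = (1.06+0.00)/2 = 0.53, v̄ = (0.258+0.000)/2 = 0.129 → q = 6×0.53×0.129 = 0.4102 m³/s
Q = Σ q = 3.502 m³/s
= 3.502 × 1000 = 3502 L/s

3500 L/s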